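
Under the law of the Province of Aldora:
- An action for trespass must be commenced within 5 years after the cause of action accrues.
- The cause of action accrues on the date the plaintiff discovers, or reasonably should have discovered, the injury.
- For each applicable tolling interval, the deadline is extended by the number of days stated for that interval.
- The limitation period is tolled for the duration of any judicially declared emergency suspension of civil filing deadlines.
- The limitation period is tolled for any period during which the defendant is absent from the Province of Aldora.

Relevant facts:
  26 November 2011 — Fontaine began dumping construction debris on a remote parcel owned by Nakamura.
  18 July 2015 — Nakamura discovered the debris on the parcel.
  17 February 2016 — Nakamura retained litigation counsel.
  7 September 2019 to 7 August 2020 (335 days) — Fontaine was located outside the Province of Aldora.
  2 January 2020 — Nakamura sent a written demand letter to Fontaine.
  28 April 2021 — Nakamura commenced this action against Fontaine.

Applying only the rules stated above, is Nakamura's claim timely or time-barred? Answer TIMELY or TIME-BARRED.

Under the discovery rule, the claim accrued on 18 July 2015, when Nakamura discovered the injury — not on the 26 November 2011 date of the underlying act.
5 years from 18 July 2015 is 18 July 2020.
The defendant's absence from the jurisdiction from 7 September 2019 to 7 August 2020 tolled the period for 335 days, extending the deadline to 18 June 2021.
None of the other events listed affects the running of the period under the stated rules.
Nakamura filed on 28 April 2021, before the 18 June 2021 deadline, so the action is timely.

TIMELY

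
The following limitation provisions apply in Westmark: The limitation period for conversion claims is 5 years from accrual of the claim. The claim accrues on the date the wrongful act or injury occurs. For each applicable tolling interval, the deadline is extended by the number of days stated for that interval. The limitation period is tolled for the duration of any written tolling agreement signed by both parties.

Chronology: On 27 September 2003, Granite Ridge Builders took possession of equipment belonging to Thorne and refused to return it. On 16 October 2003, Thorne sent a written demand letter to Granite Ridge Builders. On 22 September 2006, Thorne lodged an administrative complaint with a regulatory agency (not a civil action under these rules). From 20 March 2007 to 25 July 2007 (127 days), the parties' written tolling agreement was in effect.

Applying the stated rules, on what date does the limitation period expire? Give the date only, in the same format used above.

The limitation period began to run on 27 September 2003.
The untolled deadline — 5 years after 27 September 2003 — is 27 September 2008.
The written tolling agreement from 20 March 2007 to 25 July 2007 tolled the period for 127 days, extending the deadline to 1 February 2009.
Nothing else in the chronology tolls or restarts the period.

1 February 2009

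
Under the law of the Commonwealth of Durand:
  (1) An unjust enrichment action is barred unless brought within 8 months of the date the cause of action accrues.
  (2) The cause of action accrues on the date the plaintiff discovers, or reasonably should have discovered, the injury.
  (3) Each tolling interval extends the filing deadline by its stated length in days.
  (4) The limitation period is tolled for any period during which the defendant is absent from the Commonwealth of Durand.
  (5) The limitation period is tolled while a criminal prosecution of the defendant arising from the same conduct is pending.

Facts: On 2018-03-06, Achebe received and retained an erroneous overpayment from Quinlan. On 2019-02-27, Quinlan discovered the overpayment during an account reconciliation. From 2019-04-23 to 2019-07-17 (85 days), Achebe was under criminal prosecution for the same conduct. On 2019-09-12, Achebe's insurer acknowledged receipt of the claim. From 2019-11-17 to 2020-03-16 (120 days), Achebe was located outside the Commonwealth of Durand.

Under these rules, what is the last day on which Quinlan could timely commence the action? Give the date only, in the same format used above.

2020-05-19

Under the discovery rule, the claim accrued on 2019-02-27, when Quinlan discovered the injury — not on the 2018-03-06 date of the underlying act.
8 months from 2019-02-27 is 2019-10-27.
The pending criminal prosecution from 2019-04-23 to 2019-07-17 tolled the period for 85 days, extending the deadline to 2020-01-20.
The period was tolled for 120 days by the defendant's absence from the jurisdiction (2019-11-17 to 2020-03-16), pushing the deadline to 2020-05-19.
None of the other events listed affects the running of the period under the stated rules.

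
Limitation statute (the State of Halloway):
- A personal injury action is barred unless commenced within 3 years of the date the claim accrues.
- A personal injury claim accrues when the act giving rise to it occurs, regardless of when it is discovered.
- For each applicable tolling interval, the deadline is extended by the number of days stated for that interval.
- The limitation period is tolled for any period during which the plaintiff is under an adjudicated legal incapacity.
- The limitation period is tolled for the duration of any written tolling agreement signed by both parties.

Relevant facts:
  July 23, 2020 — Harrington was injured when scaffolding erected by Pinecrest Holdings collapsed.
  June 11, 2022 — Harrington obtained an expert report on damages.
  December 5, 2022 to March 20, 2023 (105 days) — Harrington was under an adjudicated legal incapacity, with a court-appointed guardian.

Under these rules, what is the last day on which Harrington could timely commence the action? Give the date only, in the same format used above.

November 5, 2023

The claim accrued on July 23, 2020, when the wrongful act occurred.
3 years from July 23, 2020 is July 23, 2023.
The period was tolled for 105 days by the plaintiff's legal incapacity (December 5, 2022 to March 20, 2023), pushing the deadline to November 5, 2023.
None of the other events listed affects the running of the period under the stated rules.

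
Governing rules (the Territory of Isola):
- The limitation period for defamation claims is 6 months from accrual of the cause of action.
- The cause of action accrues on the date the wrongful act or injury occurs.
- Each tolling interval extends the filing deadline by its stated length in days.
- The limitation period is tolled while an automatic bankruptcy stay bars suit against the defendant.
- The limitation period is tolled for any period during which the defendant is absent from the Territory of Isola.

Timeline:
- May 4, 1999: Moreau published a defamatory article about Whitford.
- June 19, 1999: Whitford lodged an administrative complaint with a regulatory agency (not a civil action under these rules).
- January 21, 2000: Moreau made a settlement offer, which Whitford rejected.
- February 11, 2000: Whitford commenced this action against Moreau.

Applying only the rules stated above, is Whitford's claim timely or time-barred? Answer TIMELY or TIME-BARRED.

TIME-BARRED

The cause of action accrued on May 4, 1999, the date of the act.
The untolled deadline — 6 months after May 4, 1999 — is November 4, 1999.
Nothing else in the chronology tolls or restarts the period.
Filing on February 11, 2000 missed the November 4, 1999 deadline — the action is time-barred.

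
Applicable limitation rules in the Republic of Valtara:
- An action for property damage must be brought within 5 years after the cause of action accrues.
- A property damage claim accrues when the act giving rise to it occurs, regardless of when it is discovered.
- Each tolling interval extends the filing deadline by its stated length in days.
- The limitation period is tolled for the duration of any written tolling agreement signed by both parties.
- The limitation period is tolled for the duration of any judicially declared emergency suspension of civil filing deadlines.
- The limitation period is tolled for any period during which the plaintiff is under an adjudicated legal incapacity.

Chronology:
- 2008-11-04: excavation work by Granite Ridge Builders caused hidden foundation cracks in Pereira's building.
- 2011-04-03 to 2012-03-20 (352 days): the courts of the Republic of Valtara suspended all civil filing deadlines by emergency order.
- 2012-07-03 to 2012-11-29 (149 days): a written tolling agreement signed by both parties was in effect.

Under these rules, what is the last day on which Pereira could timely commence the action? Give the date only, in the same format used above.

The limitation period began to run on 2008-11-04.
The untolled deadline — 5 years after 2008-11-04 — is 2013-11-04.
The emergency suspension of filing deadlines from 2011-04-03 to 2012-03-20 tolled the period for 352 days, extending the deadline to 2014-10-22.
The written tolling agreement from 2012-07-03 to 2012-11-29 tolled the period for 149 days, extending the deadline to 2015-03-20.

2015-03-20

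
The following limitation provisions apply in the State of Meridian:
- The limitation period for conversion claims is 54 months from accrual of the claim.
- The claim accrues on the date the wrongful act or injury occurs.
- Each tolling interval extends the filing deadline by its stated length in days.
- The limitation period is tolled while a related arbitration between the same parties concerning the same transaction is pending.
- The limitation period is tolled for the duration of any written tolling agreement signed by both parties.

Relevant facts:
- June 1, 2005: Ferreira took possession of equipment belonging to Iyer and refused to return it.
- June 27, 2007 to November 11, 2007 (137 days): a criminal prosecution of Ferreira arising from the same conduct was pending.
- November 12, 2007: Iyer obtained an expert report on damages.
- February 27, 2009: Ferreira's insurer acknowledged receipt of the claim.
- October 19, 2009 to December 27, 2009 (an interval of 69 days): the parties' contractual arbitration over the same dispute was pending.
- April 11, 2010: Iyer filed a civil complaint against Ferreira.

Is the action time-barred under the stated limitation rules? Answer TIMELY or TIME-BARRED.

TIME-BARRED

The claim accrued on June 1, 2005, when the wrongful act occurred.
The untolled deadline — 54 months after June 1, 2005 — is December 1, 2009.
The period was tolled for 69 days by the pending related arbitration (October 19, 2009 to December 27, 2009), pushing the deadline to February 8, 2010.
Although a criminal prosecution ran from June 27, 2007 to November 11, 2007, the stated rules do not make that a tolling event, so it is disregarded.
The other events in the timeline have no effect on the limitation period under the stated rules.
Iyer filed on April 11, 2010, after the February 8, 2010 deadline, so the action is time-barred.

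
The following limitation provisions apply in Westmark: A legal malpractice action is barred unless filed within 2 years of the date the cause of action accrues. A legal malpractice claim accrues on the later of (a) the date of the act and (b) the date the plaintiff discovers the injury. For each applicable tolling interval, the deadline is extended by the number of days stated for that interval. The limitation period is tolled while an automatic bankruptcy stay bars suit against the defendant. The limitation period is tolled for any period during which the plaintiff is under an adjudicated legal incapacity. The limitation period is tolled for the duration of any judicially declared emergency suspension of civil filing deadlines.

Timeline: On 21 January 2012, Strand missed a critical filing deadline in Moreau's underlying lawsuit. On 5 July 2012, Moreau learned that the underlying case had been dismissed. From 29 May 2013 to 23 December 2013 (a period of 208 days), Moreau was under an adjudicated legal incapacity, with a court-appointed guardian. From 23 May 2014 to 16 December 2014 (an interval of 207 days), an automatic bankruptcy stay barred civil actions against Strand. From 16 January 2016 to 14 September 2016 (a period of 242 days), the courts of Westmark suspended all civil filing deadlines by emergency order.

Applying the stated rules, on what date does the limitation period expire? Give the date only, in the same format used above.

Taking the later of the act (21 January 2012) and discovery (5 July 2012), the claim accrued on 5 July 2012.
The untolled deadline — 2 years after 5 July 2012 — is 5 July 2014.
Because the plaintiff's legal incapacity ran from 29 May 2013 to 23 December 2013, the deadline is extended by 208 days to 29 January 2015.
Because the automatic bankruptcy stay ran from 23 May 2014 to 16 December 2014, the deadline is extended by 207 days to 24 August 2015.
The emergency suspension of filing deadlines from 16 January 2016 to 14 September 2016 began after the period had already run on 24 August 2015, so it has no tolling effect.

24 August 2015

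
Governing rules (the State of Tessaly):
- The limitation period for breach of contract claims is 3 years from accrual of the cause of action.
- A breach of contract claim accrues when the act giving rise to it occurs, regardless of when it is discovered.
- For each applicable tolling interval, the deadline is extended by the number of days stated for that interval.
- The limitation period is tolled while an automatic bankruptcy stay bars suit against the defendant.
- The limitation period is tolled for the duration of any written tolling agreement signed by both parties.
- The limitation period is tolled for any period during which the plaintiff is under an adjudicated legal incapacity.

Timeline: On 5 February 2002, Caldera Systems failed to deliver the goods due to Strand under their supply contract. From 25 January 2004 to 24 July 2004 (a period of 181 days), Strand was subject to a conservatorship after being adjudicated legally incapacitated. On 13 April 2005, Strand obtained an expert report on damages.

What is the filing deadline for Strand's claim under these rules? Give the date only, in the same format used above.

The claim accrued on 5 February 2002, when the wrongful act occurred.
Adding the 3 years base period to 5 February 2002 gives a deadline of 5 February 2005, before any tolling.
The period was tolled for 181 days by the plaintiff's legal incapacity (25 January 2004 to 24 July 2004), pushing the deadline to 5 August 2005.
The other events in the timeline have no effect on the limitation period under the stated rules.

5 August 2005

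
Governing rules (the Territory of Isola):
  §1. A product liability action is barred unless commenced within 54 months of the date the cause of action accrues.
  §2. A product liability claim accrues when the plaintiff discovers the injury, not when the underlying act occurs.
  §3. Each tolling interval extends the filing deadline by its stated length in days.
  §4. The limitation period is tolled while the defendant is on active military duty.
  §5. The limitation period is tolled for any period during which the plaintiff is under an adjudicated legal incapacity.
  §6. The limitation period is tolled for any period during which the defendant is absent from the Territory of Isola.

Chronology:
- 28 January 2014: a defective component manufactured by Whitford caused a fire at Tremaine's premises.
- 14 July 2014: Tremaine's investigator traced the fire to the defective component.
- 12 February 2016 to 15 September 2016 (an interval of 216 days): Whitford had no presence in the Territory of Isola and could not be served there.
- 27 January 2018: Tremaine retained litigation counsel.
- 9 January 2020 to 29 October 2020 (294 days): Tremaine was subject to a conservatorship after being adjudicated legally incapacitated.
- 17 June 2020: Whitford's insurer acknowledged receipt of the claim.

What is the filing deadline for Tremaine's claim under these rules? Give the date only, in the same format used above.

Accrual is tied to discovery, so the period began on 14 July 2014 rather than on 28 January 2014 when the act occurred.
The untolled deadline — 54 months after 14 July 2014 — is 14 January 2019.
Because the defendant's absence from the jurisdiction ran from 12 February 2016 to 15 September 2016, the deadline is extended by 216 days to 18 August 2019.
The plaintiff's legal incapacity from 9 January 2020 to 29 October 2020 began after the period had already run on 18 August 2019, so it has no tolling effect.
Nothing else in the chronology tolls or restarts the period.

18 August 2019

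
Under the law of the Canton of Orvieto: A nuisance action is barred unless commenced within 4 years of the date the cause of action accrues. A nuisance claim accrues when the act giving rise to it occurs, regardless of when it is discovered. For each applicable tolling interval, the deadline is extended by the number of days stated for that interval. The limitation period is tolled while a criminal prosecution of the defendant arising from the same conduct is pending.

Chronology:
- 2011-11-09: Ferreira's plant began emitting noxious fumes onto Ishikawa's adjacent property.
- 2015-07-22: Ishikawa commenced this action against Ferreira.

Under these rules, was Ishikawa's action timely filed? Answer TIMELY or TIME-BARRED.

TIMELY

The cause of action accrued on 2011-11-09, the date of the act.
The untolled deadline — 4 years after 2011-11-09 — is 2015-11-09.
The 2015-07-22 filing precedes the 2015-11-09 deadline; the claim is timely.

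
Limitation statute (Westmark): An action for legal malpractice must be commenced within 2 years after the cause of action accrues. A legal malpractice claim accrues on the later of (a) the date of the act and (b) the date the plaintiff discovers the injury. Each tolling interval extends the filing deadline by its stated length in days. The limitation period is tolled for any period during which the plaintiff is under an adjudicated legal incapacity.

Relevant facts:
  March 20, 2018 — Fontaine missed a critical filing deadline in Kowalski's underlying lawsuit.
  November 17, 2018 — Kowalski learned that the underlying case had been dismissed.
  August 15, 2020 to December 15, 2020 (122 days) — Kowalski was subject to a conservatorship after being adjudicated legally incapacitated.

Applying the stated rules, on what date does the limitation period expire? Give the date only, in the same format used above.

The claim accrued on November 17, 2018 — the later of the March 20, 2018 act and the November 17, 2018 discovery.
2 years from November 17, 2018 is November 17, 2020.
The period was tolled for 122 days by the plaintiff's legal incapacity (August 15, 2020 to December 15, 2020), pushing the deadline to March 19, 2021.

March 19, 2021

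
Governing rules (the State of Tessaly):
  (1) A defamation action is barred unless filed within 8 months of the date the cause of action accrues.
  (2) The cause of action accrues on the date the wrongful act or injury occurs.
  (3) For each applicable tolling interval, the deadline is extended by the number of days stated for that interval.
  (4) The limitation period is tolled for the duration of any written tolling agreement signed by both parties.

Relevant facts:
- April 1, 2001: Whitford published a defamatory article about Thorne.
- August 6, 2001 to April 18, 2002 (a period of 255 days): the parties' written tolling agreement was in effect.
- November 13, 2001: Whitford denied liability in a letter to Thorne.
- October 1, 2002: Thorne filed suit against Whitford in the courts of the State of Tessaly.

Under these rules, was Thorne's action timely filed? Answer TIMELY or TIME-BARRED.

The claim accrued on April 1, 2001, when the wrongful act occurred.
8 months from April 1, 2001 is December 1, 2001.
The written tolling agreement from August 6, 2001 to April 18, 2002 tolled the period for 255 days, extending the deadline to August 13, 2002.
Nothing else in the chronology tolls or restarts the period.
The October 1, 2002 filing falls after the August 13, 2002 deadline; the claim is time-barred.

TIME-BARRED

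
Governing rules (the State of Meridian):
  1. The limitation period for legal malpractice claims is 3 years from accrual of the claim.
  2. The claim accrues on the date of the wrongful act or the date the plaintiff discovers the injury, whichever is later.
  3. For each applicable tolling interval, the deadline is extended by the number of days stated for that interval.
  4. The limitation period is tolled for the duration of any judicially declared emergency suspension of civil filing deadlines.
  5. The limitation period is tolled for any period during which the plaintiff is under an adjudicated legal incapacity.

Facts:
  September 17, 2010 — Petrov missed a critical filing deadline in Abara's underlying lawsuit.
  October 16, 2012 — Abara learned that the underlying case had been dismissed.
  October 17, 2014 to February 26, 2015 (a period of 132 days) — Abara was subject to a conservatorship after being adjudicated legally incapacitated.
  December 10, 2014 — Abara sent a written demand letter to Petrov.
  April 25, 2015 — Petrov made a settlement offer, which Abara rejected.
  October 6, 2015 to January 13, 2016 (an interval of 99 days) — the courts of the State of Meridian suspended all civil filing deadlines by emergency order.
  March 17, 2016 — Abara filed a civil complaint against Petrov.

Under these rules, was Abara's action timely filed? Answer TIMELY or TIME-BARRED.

TIMELY

The claim accrued on October 16, 2012 — the later of the September 17, 2010 act and the October 16, 2012 discovery.
3 years from October 16, 2012 is October 16, 2015.
The plaintiff's legal incapacity from October 17, 2014 to February 26, 2015 tolled the period for 132 days, extending the deadline to February 25, 2016.
The emergency suspension of filing deadlines from October 6, 2015 to January 13, 2016 tolled the period for 99 days, extending the deadline to June 3, 2016.
Nothing else in the chronology tolls or restarts the period.
Abara filed on March 17, 2016, before the June 3, 2016 deadline, so the action is timely.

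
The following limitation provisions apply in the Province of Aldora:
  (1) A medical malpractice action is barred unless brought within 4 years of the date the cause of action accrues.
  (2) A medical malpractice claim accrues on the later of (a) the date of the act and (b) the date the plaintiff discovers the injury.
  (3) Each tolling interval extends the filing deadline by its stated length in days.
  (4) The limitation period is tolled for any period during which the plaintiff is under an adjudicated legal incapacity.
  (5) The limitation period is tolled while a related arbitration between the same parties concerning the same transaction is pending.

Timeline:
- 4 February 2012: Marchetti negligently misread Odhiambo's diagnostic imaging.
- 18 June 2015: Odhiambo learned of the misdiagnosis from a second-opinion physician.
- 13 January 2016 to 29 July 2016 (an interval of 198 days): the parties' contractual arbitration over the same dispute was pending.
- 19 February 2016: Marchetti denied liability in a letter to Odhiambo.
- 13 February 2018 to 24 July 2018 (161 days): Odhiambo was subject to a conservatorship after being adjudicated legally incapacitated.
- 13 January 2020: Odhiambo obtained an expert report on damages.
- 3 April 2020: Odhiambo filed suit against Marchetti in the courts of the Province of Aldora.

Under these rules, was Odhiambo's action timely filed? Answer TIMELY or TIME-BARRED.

TIMELY

Because discovery on 18 June 2015 post-dates the 4 February 2012 act, accrual under the later-of rule falls on 18 June 2015.
4 years from 18 June 2015 is 18 June 2019.
The pending related arbitration from 13 January 2016 to 29 July 2016 tolled the period for 198 days, extending the deadline to 2 January 2020.
The plaintiff's legal incapacity from 13 February 2018 to 24 July 2018 tolled the period for 161 days, extending the deadline to 11 June 2020.
Nothing else in the chronology tolls or restarts the period.
Filing on 3 April 2020 beat the 11 June 2020 deadline — the action is timely.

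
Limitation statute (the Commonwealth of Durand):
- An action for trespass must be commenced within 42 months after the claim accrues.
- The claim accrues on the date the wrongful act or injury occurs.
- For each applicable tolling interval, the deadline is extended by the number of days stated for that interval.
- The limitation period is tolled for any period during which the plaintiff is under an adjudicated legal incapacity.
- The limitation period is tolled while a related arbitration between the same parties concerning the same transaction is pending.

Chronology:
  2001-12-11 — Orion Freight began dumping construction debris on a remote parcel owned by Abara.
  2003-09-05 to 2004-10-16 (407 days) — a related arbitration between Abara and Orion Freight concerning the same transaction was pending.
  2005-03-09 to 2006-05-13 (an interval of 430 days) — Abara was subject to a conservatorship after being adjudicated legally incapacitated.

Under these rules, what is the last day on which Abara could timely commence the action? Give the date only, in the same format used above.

The claim accrued on 2001-12-11, when the wrongful act occurred.
The untolled deadline — 42 months after 2001-12-11 — is 2005-06-11.
The period was tolled for 407 days by the pending related arbitration (2003-09-05 to 2004-10-16), pushing the deadline to 2006-07-23.
Because the plaintiff's legal incapacity ran from 2005-03-09 to 2006-05-13, the deadline is extended by 430 days to 2007-09-26.

2007-09-26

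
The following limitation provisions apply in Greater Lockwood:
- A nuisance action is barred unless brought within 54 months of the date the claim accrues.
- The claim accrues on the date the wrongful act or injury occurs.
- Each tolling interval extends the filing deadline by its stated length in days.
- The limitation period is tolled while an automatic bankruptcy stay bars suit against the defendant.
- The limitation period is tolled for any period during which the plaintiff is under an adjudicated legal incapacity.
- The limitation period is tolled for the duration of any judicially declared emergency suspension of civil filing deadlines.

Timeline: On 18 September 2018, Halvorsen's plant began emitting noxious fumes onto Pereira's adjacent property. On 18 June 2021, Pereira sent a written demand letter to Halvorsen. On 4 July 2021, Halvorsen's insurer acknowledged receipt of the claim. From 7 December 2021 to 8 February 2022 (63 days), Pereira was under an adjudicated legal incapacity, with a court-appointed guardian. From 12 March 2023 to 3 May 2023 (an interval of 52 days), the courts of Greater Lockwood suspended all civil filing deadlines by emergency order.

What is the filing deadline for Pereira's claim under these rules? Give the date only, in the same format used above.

The claim accrued on 18 September 2018, when the wrongful act occurred.
The untolled deadline — 54 months after 18 September 2018 — is 18 March 2023.
The plaintiff's legal incapacity from 7 December 2021 to 8 February 2022 tolled the period for 63 days, extending the deadline to 20 May 2023.
The period was tolled for 52 days by the emergency suspension of filing deadlines (12 March 2023 to 3 May 2023), pushing the deadline to 11 July 2023.
The other events in the timeline have no effect on the limitation period under the stated rules.

11 July 2023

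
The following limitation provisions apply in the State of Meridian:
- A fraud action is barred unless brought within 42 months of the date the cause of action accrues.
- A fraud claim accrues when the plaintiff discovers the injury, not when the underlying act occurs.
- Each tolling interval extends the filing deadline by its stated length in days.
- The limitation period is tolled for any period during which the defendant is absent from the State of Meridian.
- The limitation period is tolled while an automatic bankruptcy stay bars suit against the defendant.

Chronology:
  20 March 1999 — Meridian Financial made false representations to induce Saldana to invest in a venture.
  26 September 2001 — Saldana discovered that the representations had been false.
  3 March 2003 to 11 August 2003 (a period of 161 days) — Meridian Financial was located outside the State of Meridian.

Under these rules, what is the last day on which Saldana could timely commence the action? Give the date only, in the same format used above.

Under the discovery rule, the claim accrued on 26 September 2001, when Saldana discovered the injury — not on the 20 March 1999 date of the underlying act.
42 months from 26 September 2001 is 26 March 2005.
The defendant's absence from the jurisdiction from 3 March 2003 to 11 August 2003 tolled the period for 161 days, extending the deadline to 3 September 2005.

3 September 2005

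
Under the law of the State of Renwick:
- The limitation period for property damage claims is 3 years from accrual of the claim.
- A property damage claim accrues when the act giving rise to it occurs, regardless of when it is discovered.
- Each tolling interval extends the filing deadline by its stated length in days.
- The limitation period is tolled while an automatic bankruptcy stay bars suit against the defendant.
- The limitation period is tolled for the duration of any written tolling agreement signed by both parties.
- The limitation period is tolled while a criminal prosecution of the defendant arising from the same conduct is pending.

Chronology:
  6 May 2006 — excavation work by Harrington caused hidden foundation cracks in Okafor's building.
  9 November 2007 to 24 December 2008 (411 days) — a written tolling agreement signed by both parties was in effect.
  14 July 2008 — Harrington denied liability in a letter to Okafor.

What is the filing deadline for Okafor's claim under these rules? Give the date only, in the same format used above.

The claim accrued on 6 May 2006, the date of the act.
3 years from 6 May 2006 is 6 May 2009.
The written tolling agreement from 9 November 2007 to 24 December 2008 tolled the period for 411 days, extending the deadline to 21 June 2010.
None of the other events listed affects the running of the period under the stated rules.

21 June 2010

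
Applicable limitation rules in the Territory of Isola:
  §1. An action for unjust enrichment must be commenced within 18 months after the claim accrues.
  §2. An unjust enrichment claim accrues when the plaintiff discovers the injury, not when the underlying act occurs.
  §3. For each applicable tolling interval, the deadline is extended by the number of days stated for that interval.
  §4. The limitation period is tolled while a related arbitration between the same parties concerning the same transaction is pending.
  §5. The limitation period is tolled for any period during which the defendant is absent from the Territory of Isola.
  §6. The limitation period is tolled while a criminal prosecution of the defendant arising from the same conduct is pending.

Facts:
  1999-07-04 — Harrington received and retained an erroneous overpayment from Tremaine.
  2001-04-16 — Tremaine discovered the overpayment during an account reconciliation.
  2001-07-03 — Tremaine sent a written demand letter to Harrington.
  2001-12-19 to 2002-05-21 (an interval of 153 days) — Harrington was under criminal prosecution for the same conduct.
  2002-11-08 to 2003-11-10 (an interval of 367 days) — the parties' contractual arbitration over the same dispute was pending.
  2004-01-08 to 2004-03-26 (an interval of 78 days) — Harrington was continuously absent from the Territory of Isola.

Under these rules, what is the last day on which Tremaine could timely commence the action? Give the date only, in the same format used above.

The claim did not accrue until Tremaine discovered the injury on 2001-04-16; the 1999-07-04 act date does not start the clock under the stated rule.
Adding the 18 months base period to 2001-04-16 gives a deadline of 2002-10-16, before any tolling.
Because the pending criminal prosecution ran from 2001-12-19 to 2002-05-21, the deadline is extended by 153 days to 2003-03-18.
The pending related arbitration from 2002-11-08 to 2003-11-10 tolled the period for 367 days, extending the deadline to 2004-03-19.
Because the defendant's absence from the jurisdiction ran from 2004-01-08 to 2004-03-26, the deadline is extended by 78 days to 2004-06-05.
Nothing else in the chronology tolls or restarts the period.

2004-06-05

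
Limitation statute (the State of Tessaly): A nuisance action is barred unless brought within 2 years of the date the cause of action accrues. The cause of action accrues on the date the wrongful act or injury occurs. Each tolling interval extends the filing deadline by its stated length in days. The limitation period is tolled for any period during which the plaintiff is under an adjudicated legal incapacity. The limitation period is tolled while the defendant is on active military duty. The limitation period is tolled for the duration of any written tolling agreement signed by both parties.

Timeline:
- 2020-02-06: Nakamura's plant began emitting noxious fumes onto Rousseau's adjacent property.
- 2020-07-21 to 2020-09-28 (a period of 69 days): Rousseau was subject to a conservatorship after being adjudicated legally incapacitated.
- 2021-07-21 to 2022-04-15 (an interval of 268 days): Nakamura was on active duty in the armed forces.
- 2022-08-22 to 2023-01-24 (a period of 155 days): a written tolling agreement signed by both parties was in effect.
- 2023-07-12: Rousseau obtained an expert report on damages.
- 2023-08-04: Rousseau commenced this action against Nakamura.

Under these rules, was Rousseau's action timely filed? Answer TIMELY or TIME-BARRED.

The claim accrued on 2020-02-06, when the wrongful act occurred.
The untolled deadline — 2 years after 2020-02-06 — is 2022-02-06.
The period was tolled for 69 days by the plaintiff's legal incapacity (2020-07-21 to 2020-09-28), pushing the deadline to 2022-04-16.
The period was tolled for 268 days by the defendant's active military service (2021-07-21 to 2022-04-15), pushing the deadline to 2023-01-09.
The period was tolled for 155 days by the written tolling agreement (2022-08-22 to 2023-01-24), pushing the deadline to 2023-06-13.
The other events in the timeline have no effect on the limitation period under the stated rules.
Filing on 2023-08-04 missed the 2023-06-13 deadline — the action is time-barred.

TIME-BARRED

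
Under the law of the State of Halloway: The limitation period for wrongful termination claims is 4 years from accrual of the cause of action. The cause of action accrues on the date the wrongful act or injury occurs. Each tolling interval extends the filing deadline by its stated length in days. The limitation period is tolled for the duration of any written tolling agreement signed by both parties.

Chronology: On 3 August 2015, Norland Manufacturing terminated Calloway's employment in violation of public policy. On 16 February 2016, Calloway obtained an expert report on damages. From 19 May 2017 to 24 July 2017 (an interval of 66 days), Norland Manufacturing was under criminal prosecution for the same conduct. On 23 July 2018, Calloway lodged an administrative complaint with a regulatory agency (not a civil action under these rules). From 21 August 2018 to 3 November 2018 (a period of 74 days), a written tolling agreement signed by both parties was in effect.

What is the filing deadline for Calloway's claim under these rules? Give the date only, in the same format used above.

16 October 2019

The cause of action accrued on 3 August 2015, the date of the act.
The untolled deadline — 4 years after 3 August 2015 — is 3 August 2019.
Because the written tolling agreement ran from 21 August 2018 to 3 November 2018, the deadline is extended by 74 days to 16 October 2019.
No stated provision tolls the period for a criminal prosecution, so the interval from 19 May 2017 to 24 July 2017 has no effect on the deadline.
Nothing else in the chronology tolls or restarts the period.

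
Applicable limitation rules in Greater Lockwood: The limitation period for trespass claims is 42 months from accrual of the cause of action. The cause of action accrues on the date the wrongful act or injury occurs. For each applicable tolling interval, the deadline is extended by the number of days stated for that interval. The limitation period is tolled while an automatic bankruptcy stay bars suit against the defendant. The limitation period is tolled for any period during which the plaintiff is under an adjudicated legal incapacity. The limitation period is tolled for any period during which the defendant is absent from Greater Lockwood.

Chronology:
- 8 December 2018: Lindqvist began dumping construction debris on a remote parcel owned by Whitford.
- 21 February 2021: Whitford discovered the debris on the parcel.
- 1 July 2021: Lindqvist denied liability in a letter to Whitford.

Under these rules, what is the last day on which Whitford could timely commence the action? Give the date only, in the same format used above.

8 June 2022

Because the rule ties accrual to occurrence, the claim accrued on 8 December 2018, not on the 21 February 2021 discovery date.
The untolled deadline — 42 months after 8 December 2018 — is 8 June 2022.
The other events in the timeline have no effect on the limitation period under the stated rules.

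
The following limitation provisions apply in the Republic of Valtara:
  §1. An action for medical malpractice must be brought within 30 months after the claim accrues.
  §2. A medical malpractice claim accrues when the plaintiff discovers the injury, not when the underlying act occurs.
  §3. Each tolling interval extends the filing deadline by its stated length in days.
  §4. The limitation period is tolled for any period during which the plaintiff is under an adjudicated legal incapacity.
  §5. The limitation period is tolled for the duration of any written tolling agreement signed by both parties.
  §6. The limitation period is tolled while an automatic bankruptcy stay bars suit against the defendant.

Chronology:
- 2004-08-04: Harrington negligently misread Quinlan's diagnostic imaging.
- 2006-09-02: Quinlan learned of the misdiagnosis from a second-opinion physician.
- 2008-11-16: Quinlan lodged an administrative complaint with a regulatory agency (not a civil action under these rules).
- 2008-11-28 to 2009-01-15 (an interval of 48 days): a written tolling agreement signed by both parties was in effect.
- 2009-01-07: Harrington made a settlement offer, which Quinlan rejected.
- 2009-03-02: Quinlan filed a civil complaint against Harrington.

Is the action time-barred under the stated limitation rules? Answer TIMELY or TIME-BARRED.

TIMELY

The claim did not accrue until Quinlan discovered the injury on 2006-09-02; the 2004-08-04 act date does not start the clock under the stated rule.
Adding the 30 months base period to 2006-09-02 gives a deadline of 2009-03-02, before any tolling.
Because the written tolling agreement ran from 2008-11-28 to 2009-01-15, the deadline is extended by 48 days to 2009-04-19.
Nothing else in the chronology tolls or restarts the period.
Filing on 2009-03-02 beat the 2009-04-19 deadline — the action is timely.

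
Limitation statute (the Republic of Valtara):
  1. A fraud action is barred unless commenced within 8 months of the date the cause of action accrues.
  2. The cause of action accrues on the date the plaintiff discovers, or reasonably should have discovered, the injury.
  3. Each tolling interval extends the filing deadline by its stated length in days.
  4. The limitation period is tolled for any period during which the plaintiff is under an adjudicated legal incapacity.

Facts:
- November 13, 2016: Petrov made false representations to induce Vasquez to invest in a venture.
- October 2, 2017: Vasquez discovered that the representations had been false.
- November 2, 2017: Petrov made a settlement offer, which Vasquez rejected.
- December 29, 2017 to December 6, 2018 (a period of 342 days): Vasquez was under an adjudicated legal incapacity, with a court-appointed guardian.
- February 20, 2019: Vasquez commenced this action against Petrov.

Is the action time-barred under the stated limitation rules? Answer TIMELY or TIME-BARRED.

The claim did not accrue until Vasquez discovered the injury on October 2, 2017; the November 13, 2016 act date does not start the clock under the stated rule.
8 months from October 2, 2017 is June 2, 2018.
Because the plaintiff's legal incapacity ran from December 29, 2017 to December 6, 2018, the deadline is extended by 342 days to May 10, 2019.
The other events in the timeline have no effect on the limitation period under the stated rules.
The February 20, 2019 filing precedes the May 10, 2019 deadline; the claim is timely.

TIMELY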